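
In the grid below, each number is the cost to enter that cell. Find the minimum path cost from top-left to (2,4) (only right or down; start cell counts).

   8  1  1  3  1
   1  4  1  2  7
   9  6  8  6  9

Path (0,0) → (0,1) → (0,2) → (1,2) → (1,3) → (2,3) → (2,4): 8 + 1 + 1 + 1 + 2 + 6 + 9 = 28.

28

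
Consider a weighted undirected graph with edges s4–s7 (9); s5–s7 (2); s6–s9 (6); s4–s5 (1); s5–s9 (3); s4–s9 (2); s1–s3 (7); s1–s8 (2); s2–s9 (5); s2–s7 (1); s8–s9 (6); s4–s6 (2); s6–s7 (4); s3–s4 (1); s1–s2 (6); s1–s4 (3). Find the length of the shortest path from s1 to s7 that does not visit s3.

A few of the s1→s7 routes:
s1-s4-s9-s5-s7: 3 + 2 + 3 + 2 = 10
s1-s4-s9-s2-s7: 3 + 2 + 5 + 1 = 11
s1-s2-s7: 6 + 1 = 7
s1-s4-s5-s7: 3 + 1 + 2 = 6
s1-s4-s6-s7: 3 + 2 + 4 = 9
Best route has total 6.

6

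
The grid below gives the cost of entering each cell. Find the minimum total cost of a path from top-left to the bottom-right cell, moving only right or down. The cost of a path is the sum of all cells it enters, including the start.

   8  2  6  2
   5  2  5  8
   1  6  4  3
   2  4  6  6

30

Best path: r0c0 r0c1 r1c1 r1c2 r2c2 r2c3 r3c3
Cost: 8 + 2 + 2 + 5 + 4 + 3 + 6 = 30
For comparison, the top-then-right route costs 35.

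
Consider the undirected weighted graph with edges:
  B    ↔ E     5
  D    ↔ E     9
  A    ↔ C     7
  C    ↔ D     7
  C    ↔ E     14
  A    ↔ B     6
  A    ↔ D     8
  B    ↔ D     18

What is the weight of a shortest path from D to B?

14

Some routes from D to B:
D - A - B: 8 + 6 = 14
D - E - B: 9 + 5 = 14
D - B: 18
The minimum is 14.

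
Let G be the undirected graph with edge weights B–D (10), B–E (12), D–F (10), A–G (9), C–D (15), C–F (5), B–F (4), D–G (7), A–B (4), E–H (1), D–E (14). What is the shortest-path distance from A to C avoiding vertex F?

Routes from A to C avoiding F:
A -> G -> D -> C: 9 + 7 + 15 = 31
A -> B -> E -> D -> C: 4 + 12 + 14 + 15 = 45
A -> B -> D -> C: 4 + 10 + 15 = 29
The minimum is 29.

29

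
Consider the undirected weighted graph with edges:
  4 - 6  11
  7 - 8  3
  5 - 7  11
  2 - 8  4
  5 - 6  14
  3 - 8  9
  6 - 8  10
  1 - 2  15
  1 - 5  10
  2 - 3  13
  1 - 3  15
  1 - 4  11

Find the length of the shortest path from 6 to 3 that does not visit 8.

Checking several routes:
6→4→1→2→3: 11 + 11 + 15 + 13 = 50
6→4→1→3: 11 + 11 + 15 = 37
6→5→1→3: 14 + 10 + 15 = 39
Shortest: 37.

37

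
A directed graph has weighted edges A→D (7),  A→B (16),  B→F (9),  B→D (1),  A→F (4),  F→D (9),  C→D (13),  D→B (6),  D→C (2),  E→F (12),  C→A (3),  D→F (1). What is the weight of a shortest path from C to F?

Checking several routes:
C-A-F: 3 + 4 = 7
C-A-D-F: 3 + 7 + 1 = 11
C-D-F: 13 + 1 = 14
Best route has total 7.

7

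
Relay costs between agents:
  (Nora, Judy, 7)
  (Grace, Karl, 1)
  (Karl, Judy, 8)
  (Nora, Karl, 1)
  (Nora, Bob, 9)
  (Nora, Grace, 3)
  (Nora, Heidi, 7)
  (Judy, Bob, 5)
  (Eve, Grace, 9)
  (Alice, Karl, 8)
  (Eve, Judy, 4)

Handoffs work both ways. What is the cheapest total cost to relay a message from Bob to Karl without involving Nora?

13

Routes from Bob to Karl avoiding Nora:
Bob-Judy-Karl: 5 + 8 = 13
Bob-Judy-Eve-Grace-Karl: 5 + 4 + 9 + 1 = 19
The minimum is 13.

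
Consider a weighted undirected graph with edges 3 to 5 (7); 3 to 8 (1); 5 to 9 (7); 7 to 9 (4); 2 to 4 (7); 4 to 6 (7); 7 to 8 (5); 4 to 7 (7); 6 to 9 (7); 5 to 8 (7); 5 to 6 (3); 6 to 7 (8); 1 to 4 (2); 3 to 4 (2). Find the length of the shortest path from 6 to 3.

A few of the 6→3 routes:
6-7-8-3: 8 + 5 + 1 = 14
6-5-8-3: 3 + 7 + 1 = 11
6-5-3: 3 + 7 = 10
6-4-3: 7 + 2 = 9
Shortest: 9.

9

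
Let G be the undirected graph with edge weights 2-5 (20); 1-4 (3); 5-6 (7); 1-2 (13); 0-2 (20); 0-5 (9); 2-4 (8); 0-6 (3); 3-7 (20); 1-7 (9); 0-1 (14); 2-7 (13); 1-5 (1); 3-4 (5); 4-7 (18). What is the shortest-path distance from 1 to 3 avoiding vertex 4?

Some routes from 1 to 3 avoiding 4:
1→2→7→3: 13 + 13 + 20 = 46
1→5→2→7→3: 1 + 20 + 13 + 20 = 54
1→7→3: 9 + 20 = 29
The minimum is 29.

29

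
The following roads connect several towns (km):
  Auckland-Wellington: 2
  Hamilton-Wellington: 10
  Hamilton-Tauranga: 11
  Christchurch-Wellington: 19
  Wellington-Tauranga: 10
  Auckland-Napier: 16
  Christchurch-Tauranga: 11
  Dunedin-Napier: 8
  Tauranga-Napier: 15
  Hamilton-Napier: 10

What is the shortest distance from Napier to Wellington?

A few of the Napier→Wellington routes:
Napier→Hamilton→Tauranga→Wellington: 10 + 11 + 10 = 31
Napier→Tauranga→Hamilton→Wellington: 15 + 11 + 10 = 36
Napier→Tauranga→Wellington: 15 + 10 = 25
Napier→Hamilton→Wellington: 10 + 10 = 20
Napier→Tauranga→Christchurch→Wellington: 15 + 11 + 19 = 45
Napier→Auckland→Wellington: 16 + 2 = 18
Best route has total 18 km.

18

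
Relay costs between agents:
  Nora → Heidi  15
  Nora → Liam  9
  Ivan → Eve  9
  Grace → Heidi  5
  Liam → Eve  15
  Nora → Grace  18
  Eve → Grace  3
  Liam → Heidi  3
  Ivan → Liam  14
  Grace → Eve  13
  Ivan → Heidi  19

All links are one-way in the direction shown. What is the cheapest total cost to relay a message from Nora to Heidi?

Comparing a few candidate routes:
Nora → Heidi: 15
Nora → Grace → Heidi: 18 + 5 = 23
Nora → Liam → Heidi: 9 + 3 = 12
The minimum is 12.

12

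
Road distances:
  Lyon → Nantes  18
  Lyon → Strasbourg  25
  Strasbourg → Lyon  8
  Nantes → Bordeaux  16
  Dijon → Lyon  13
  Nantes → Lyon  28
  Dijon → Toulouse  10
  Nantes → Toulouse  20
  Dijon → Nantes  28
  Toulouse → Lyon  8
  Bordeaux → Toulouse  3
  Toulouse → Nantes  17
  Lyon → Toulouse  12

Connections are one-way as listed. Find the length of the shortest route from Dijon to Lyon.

13

Checking several routes:
Dijon→Lyon: 13
Dijon→Toulouse→Nantes→Lyon: 10 + 17 + 28 = 55
Dijon→Toulouse→Lyon: 10 + 8 = 18
Dijon→Nantes→Bordeaux→Toulouse→Lyon: 28 + 16 + 3 + 8 = 55
The minimum is 13.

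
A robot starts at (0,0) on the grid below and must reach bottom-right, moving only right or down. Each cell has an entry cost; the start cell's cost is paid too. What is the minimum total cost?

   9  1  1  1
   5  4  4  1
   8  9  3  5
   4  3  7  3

Take (0,0)→(0,1)→(0,2)→(0,3)→(1,3)→(2,3)→(3,3) for a total of 9 + 1 + 1 + 1 + 1 + 5 + 3 = 21.

21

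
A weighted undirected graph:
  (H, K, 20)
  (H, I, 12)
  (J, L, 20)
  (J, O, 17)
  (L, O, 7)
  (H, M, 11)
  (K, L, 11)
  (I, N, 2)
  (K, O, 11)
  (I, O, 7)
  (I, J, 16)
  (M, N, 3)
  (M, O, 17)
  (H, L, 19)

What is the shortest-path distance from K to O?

Checking several routes:
K→H→I→O: 20 + 12 + 7 = 39
K→O: 11
K→L→O: 11 + 7 = 18
Shortest: 11.

11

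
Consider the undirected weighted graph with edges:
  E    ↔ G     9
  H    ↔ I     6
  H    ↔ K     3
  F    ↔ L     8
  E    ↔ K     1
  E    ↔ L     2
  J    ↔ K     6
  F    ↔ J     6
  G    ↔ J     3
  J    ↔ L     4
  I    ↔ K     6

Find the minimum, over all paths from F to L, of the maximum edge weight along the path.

Candidate routes:
F -> L: max(8) = 8
F -> J -> K -> E -> L: max(6, 6, 1, 2) = 6
F -> J -> L: max(6, 4) = 6
F -> J -> G -> E -> L: max(6, 3, 9, 2) = 9
Smallest bottleneck: 6.

6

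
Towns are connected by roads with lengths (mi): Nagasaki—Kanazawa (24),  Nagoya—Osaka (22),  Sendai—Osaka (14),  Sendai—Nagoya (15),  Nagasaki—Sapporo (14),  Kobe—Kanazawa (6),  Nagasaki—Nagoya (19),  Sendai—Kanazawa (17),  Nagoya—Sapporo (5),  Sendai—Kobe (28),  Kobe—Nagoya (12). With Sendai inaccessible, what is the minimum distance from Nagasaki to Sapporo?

14

Paths from Nagasaki to Sapporo avoiding Sendai:
Nagasaki - Nagoya - Sapporo: 19 + 5 = 24
Nagasaki - Sapporo: 14
Nagasaki - Kanazawa - Kobe - Nagoya - Sapporo: 24 + 6 + 12 + 5 = 47
Shortest: 14 mi.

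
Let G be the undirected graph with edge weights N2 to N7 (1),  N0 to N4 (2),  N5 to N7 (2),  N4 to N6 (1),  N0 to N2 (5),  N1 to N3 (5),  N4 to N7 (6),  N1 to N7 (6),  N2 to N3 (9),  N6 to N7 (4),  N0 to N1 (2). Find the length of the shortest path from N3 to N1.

Comparing a few candidate routes:
N3 -> N1: 5
N3 -> N2 -> N7 -> N4 -> N0 -> N1: 9 + 1 + 6 + 2 + 2 = 20
N3 -> N2 -> N0 -> N4 -> N6 -> N7 -> N1: 9 + 5 + 2 + 1 + 4 + 6 = 27
N3 -> N2 -> N0 -> N1: 9 + 5 + 2 = 16
N3 -> N2 -> N7 -> N1: 9 + 1 + 6 = 16
N3 -> N2 -> N7 -> N6 -> N4 -> N0 -> N1: 9 + 1 + 4 + 1 + 2 + 2 = 19
Best route has total 5.

5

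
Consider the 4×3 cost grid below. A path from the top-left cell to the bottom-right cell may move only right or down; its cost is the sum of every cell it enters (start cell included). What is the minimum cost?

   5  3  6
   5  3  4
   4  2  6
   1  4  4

21

Best path: (0,0)→(0,1)→(1,1)→(2,1)→(3,1)→(3,2)
Cost: 5 + 3 + 3 + 2 + 4 + 4 = 21
(Top row then right column would cost 28.)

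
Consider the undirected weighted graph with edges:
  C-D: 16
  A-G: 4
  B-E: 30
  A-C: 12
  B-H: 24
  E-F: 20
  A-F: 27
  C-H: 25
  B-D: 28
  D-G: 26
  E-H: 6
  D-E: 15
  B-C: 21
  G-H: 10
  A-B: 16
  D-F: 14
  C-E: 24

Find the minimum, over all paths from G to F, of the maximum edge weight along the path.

15

Checking several routes:
G → A → C → D → F: max(4, 12, 16, 14) = 16
G → H → E → D → F: max(10, 6, 15, 14) = 15
G → H → E → F: max(10, 6, 20) = 20
Smallest bottleneck: 15.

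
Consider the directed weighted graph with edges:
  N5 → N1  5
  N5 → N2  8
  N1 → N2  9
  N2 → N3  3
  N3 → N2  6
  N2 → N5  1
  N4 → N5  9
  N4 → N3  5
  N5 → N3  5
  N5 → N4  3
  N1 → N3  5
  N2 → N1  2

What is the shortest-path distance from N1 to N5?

Candidate routes:
N1 -> N3 -> N2 -> N5: 5 + 6 + 1 = 12
N1 -> N2 -> N5: 9 + 1 = 10
Best route has total 10.

10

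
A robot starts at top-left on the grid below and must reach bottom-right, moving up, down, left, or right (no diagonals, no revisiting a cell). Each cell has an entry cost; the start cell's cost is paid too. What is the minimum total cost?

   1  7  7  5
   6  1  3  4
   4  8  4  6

Take r0c0 -> r1c0 -> r1c1 -> r1c2 -> r1c3 -> r2c3 for a total of 1 + 6 + 1 + 3 + 4 + 6 = 21.

21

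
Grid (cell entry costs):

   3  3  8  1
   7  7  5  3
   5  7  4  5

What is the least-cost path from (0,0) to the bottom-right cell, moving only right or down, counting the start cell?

23

One optimal route is r0c0→r0c1→r0c2→r0c3→r1c3→r2c3.
Its cost is 3 + 3 + 8 + 1 + 3 + 5 = 23.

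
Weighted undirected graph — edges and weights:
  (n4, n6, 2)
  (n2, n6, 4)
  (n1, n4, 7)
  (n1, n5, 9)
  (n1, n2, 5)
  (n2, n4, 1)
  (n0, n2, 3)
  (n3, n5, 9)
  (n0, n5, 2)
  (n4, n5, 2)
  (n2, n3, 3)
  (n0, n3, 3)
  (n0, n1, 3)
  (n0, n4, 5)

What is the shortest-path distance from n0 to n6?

6

A few of the n0→n6 routes:
n0 → n5 → n4 → n6: 2 + 2 + 2 = 6
n0 → n4 → n6: 5 + 2 = 7
n0 → n5 → n4 → n2 → n6: 2 + 2 + 1 + 4 = 9
n0 → n2 → n6: 3 + 4 = 7
n0 → n2 → n4 → n6: 3 + 1 + 2 = 6
The minimum is 6.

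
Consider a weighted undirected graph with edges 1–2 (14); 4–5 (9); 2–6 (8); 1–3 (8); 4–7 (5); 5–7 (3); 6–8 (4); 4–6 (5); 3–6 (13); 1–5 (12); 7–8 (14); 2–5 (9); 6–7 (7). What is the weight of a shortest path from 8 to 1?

Comparing a few candidate routes:
8 -> 6 -> 4 -> 7 -> 5 -> 1: 4 + 5 + 5 + 3 + 12 = 29
8 -> 6 -> 2 -> 1: 4 + 8 + 14 = 26
8 -> 7 -> 5 -> 1: 14 + 3 + 12 = 29
8 -> 6 -> 3 -> 1: 4 + 13 + 8 = 25
8 -> 6 -> 7 -> 5 -> 1: 4 + 7 + 3 + 12 = 26
Shortest: 25.

25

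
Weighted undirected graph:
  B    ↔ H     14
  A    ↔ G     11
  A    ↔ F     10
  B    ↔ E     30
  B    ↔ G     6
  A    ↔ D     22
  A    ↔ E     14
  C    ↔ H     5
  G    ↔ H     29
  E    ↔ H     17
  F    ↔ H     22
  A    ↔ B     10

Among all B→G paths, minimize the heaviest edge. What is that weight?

Comparing a few candidate routes:
B - H - G: max(14, 29) = 29
B - H - E - A - G: max(14, 17, 14, 11) = 17
B - H - F - A - G: max(14, 22, 10, 11) = 22
B - A - G: max(10, 11) = 11
B - G: max(6) = 6
Best route has worst link 6.

6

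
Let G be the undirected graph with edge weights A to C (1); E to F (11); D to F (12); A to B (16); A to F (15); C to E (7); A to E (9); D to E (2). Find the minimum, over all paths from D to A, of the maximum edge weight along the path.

Checking several routes:
D - E - A: max(2, 9) = 9
D - F - E - C - A: max(12, 11, 7, 1) = 12
D - F - A: max(12, 15) = 15
D - F - E - A: max(12, 11, 9) = 12
D - E - C - A: max(2, 7, 1) = 7
Best route has worst link 7.

7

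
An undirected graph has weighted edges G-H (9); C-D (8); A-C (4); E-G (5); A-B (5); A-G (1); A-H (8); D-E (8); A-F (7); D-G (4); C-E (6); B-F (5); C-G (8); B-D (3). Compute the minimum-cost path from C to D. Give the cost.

A few of the C→D routes:
C→A→G→D: 4 + 1 + 4 = 9
C→D: 8
C→A→B→D: 4 + 5 + 3 = 12
Shortest: 8.

8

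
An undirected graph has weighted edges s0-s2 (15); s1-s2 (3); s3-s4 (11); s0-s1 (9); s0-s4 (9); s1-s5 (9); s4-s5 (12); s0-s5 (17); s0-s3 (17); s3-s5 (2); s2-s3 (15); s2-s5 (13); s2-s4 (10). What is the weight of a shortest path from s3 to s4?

11

Comparing a few candidate routes:
s3→s5→s4: 2 + 12 = 14
s3→s4: 11
s3→s5→s1→s2→s4: 2 + 9 + 3 + 10 = 24
The minimum is 11.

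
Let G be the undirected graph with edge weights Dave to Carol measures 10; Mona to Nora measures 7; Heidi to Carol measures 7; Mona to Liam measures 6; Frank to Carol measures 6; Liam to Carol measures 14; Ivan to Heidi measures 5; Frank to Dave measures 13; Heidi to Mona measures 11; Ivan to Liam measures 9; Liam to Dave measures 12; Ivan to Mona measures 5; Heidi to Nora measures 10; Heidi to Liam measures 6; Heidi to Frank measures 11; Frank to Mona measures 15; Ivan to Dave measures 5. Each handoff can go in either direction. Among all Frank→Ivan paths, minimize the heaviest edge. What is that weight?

Some routes from Frank to Ivan:
Frank -> Carol -> Heidi -> Nora -> Mona -> Liam -> Ivan: max(6, 7, 10, 7, 6, 9) = 10
Frank -> Carol -> Dave -> Ivan: max(6, 10, 5) = 10
Frank -> Carol -> Heidi -> Ivan: max(6, 7, 5) = 7
Frank -> Carol -> Heidi -> Liam -> Ivan: max(6, 7, 6, 9) = 9
Frank -> Carol -> Heidi -> Liam -> Mona -> Ivan: max(6, 7, 6, 6, 5) = 7
Smallest bottleneck: 7.

7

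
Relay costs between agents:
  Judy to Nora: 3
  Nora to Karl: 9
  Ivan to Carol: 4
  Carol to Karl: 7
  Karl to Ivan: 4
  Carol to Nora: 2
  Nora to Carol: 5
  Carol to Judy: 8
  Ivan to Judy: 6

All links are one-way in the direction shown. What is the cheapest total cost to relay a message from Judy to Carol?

Candidate routes:
Judy → Nora → Carol: 3 + 5 = 8
Judy → Nora → Karl → Ivan → Carol: 3 + 9 + 4 + 4 = 20
Shortest: 8.

8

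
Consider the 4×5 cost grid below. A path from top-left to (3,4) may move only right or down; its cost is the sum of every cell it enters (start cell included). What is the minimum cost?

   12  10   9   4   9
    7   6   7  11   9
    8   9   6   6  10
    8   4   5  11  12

66

Path r0c0 r1c0 r1c1 r1c2 r2c2 r2c3 r2c4 r3c4: 12 + 7 + 6 + 7 + 6 + 6 + 10 + 12 = 66.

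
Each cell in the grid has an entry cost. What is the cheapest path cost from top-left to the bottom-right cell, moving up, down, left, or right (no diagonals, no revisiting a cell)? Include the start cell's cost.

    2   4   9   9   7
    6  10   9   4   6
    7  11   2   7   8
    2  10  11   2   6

41

Path [0,0] → [0,1] → [0,2] → [1,2] → [2,2] → [2,3] → [3,3] → [3,4]: 2 + 4 + 9 + 9 + 2 + 7 + 2 + 6 = 41.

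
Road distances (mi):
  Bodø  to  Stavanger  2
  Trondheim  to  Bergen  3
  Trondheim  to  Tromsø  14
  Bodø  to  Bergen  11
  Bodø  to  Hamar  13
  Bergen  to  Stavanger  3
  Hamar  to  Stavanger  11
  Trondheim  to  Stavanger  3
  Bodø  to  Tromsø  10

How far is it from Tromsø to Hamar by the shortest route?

23

Some routes from Tromsø to Hamar:
Tromsø→Trondheim→Stavanger→Hamar: 14 + 3 + 11 = 28
Tromsø→Bodø→Stavanger→Hamar: 10 + 2 + 11 = 23
Tromsø→Bodø→Hamar: 10 + 13 = 23
The minimum is 23 mi.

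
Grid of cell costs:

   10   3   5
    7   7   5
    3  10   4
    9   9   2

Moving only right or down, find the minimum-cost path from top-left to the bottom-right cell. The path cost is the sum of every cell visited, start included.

Best path: (0,0) (0,1) (0,2) (1,2) (2,2) (3,2)
Cost: 10 + 3 + 5 + 5 + 4 + 2 = 29

29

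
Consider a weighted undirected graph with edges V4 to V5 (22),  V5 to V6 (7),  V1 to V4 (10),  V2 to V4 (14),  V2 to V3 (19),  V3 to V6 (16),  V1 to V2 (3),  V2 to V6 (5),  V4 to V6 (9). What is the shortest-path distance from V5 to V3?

Some routes from V5 to V3:
V5 → V6 → V4 → V2 → V3: 7 + 9 + 14 + 19 = 49
V5 → V6 → V3: 7 + 16 = 23
V5 → V4 → V1 → V2 → V3: 22 + 10 + 3 + 19 = 54
V5 → V4 → V6 → V3: 22 + 9 + 16 = 47
V5 → V6 → V2 → V3: 7 + 5 + 19 = 31
V5 → V6 → V4 → V1 → V2 → V3: 7 + 9 + 10 + 3 + 19 = 48
Best route has total 23.

23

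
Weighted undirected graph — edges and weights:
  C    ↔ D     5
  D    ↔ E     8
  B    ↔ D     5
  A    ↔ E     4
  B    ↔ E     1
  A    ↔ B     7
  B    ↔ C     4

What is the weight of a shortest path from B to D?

Candidate routes:
B -> D: 5
B -> A -> E -> D: 7 + 4 + 8 = 19
B -> E -> D: 1 + 8 = 9
B -> C -> D: 4 + 5 = 9
The minimum is 5.

5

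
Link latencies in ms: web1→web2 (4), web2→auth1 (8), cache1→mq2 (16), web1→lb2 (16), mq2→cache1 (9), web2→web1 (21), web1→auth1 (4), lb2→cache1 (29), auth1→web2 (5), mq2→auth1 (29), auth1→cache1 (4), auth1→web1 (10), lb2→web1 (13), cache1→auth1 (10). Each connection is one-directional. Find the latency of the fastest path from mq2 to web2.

24

Routes from mq2 to web2:
mq2-auth1-web1-web2: 29 + 10 + 4 = 43
mq2-cache1-auth1-web1-web2: 9 + 10 + 10 + 4 = 33
mq2-auth1-web2: 29 + 5 = 34
mq2-cache1-auth1-web2: 9 + 10 + 5 = 24
Best route has total 24 ms.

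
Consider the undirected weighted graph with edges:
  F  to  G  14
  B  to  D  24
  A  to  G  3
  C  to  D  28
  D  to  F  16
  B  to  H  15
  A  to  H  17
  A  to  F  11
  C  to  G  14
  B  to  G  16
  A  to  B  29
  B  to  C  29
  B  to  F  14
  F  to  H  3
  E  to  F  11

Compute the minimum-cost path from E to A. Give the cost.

Checking several routes:
E→F→H→B→G→A: 11 + 3 + 15 + 16 + 3 = 48
E→F→G→A: 11 + 14 + 3 = 28
E→F→B→G→A: 11 + 14 + 16 + 3 = 44
E→F→A: 11 + 11 = 22
E→F→H→A: 11 + 3 + 17 = 31
Shortest: 22.

22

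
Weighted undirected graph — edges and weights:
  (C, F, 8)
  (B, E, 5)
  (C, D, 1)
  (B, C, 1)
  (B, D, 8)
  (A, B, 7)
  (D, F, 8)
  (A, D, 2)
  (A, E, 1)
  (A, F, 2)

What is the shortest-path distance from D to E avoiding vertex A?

7

Routes from D to E avoiding A:
D-B-E: 8 + 5 = 13
D-F-C-B-E: 8 + 8 + 1 + 5 = 22
D-C-B-E: 1 + 1 + 5 = 7
The minimum is 7.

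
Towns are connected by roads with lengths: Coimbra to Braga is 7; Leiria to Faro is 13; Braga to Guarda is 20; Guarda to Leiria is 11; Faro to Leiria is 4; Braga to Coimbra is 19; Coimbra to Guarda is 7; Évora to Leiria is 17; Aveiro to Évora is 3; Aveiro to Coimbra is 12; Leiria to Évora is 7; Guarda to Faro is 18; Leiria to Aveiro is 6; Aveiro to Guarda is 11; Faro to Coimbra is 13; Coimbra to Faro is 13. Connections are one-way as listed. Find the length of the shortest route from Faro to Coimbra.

13

Routes from Faro to Coimbra:
Faro -> Leiria -> Aveiro -> Coimbra: 4 + 6 + 12 = 22
Faro -> Coimbra: 13
Best route has total 13.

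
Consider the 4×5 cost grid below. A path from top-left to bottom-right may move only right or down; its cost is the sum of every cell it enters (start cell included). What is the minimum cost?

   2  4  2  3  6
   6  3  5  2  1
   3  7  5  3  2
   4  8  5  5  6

22

Path [0,0] [0,1] [0,2] [0,3] [1,3] [1,4] [2,4] [3,4]: 2 + 4 + 2 + 3 + 2 + 1 + 2 + 6 = 22.
(Top row then right column would cost 26.)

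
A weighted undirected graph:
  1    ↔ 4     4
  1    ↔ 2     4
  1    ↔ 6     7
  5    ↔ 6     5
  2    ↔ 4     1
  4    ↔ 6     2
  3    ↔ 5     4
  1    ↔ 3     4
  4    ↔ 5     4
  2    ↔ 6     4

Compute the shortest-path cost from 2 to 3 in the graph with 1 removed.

Candidate routes:
2-6-5-3: 4 + 5 + 4 = 13
2-6-4-5-3: 4 + 2 + 4 + 4 = 14
2-4-6-5-3: 1 + 2 + 5 + 4 = 12
2-4-5-3: 1 + 4 + 4 = 9
Best route has total 9.

9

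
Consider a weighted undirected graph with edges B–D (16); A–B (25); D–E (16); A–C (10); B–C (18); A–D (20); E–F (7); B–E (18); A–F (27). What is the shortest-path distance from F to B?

Some routes from F to B:
F -> E -> B: 7 + 18 = 25
F -> E -> D -> B: 7 + 16 + 16 = 39
F -> A -> B: 27 + 25 = 52
Shortest: 25.

25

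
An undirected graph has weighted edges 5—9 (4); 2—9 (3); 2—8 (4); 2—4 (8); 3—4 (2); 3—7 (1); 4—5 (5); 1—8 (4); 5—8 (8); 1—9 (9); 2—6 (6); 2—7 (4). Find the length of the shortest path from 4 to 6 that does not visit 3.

Candidate routes:
4 - 5 - 8 - 2 - 6: 5 + 8 + 4 + 6 = 23
4 - 2 - 6: 8 + 6 = 14
4 - 5 - 9 - 2 - 6: 5 + 4 + 3 + 6 = 18
4 - 5 - 8 - 1 - 9 - 2 - 6: 5 + 8 + 4 + 9 + 3 + 6 = 35
4 - 5 - 9 - 1 - 8 - 2 - 6: 5 + 4 + 9 + 4 + 4 + 6 = 32
The minimum is 14.

14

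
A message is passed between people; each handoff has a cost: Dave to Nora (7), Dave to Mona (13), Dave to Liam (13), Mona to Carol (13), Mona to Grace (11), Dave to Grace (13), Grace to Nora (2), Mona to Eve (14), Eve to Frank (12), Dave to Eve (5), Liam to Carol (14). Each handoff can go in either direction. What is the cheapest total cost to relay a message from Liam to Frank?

Checking several routes:
Liam→Dave→Mona→Eve→Frank: 13 + 13 + 14 + 12 = 52
Liam→Dave→Eve→Frank: 13 + 5 + 12 = 30
Liam→Carol→Mona→Eve→Frank: 14 + 13 + 14 + 12 = 53
Liam→Dave→Nora→Grace→Mona→Eve→Frank: 13 + 7 + 2 + 11 + 14 + 12 = 59
Liam→Carol→Mona→Dave→Eve→Frank: 14 + 13 + 13 + 5 + 12 = 57
The minimum is 30.

30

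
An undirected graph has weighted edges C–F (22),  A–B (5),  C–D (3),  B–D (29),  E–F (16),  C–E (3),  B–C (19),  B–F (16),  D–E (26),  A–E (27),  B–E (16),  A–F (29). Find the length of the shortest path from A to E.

Comparing a few candidate routes:
A→F→E: 29 + 16 = 45
A→B→F→E: 5 + 16 + 16 = 37
A→B→D→C→E: 5 + 29 + 3 + 3 = 40
A→E: 27
A→B→C→E: 5 + 19 + 3 = 27
A→B→E: 5 + 16 = 21
Best route has total 21.

21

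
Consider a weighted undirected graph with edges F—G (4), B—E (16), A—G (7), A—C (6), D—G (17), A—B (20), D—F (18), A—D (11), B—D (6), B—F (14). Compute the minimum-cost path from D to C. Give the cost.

17

A few of the D→C routes:
D-B-A-C: 6 + 20 + 6 = 32
D-F-G-A-C: 18 + 4 + 7 + 6 = 35
D-A-C: 11 + 6 = 17
D-G-A-C: 17 + 7 + 6 = 30
The minimum is 17.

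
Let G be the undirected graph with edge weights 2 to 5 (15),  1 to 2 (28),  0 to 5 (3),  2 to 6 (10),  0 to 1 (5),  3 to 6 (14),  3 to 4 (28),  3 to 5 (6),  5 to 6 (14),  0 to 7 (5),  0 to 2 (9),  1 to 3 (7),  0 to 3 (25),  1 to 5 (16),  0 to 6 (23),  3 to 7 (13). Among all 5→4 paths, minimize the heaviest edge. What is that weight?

28

Comparing a few candidate routes:
5 → 2 → 1 → 0 → 6 → 3 → 4: max(15, 28, 5, 23, 14, 28) = 28
5 → 2 → 1 → 3 → 4: max(15, 28, 7, 28) = 28
5 → 2 → 1 → 0 → 7 → 3 → 4: max(15, 28, 5, 5, 13, 28) = 28
5 → 2 → 1 → 0 → 3 → 4: max(15, 28, 5, 25, 28) = 28
The minimum achievable maximum is 28.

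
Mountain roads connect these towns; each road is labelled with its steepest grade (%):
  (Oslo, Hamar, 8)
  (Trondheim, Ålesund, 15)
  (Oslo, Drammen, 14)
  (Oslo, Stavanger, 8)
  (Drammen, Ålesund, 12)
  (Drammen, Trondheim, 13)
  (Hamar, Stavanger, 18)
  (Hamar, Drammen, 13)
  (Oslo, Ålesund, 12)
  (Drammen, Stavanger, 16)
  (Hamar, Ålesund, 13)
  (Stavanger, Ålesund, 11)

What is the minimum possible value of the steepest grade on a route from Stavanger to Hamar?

Comparing a few candidate routes:
Stavanger -> Oslo -> Hamar: max(8, 8) = 8
Stavanger -> Ålesund -> Drammen -> Hamar: max(11, 12, 13) = 13
Stavanger -> Ålesund -> Oslo -> Hamar: max(11, 12, 8) = 12
Stavanger -> Ålesund -> Hamar: max(11, 13) = 13
Best route has worst link 8%.

8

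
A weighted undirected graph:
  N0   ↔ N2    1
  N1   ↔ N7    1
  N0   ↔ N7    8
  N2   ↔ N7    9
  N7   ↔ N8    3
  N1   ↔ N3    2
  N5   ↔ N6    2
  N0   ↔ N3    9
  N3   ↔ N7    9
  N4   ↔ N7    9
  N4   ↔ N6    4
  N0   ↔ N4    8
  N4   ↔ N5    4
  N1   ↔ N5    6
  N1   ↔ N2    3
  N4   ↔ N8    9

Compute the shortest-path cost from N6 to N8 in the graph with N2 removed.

Checking several routes:
N6 → N4 → N8: 4 + 9 = 13
N6 → N5 → N1 → N7 → N8: 2 + 6 + 1 + 3 = 12
N6 → N5 → N4 → N8: 2 + 4 + 9 = 15
N6 → N4 → N7 → N8: 4 + 9 + 3 = 16
The minimum is 12.

12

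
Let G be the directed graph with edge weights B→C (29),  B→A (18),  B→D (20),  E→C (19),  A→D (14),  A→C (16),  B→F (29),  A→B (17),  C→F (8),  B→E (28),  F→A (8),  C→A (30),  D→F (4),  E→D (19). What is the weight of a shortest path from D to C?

28

Paths from D to C:
D→F→A→B→C: 4 + 8 + 17 + 29 = 58
D→F→A→C: 4 + 8 + 16 = 28
D→F→A→B→E→C: 4 + 8 + 17 + 28 + 19 = 76
Best route has total 28.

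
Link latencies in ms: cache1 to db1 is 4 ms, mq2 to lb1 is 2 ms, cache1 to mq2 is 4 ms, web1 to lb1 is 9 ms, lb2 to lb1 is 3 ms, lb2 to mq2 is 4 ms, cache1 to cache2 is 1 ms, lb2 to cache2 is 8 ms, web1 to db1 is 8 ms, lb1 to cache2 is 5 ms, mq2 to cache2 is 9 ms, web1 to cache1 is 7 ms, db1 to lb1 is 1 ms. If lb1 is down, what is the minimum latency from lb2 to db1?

12

A few of the lb2→db1 routes:
lb2 -> cache2 -> cache1 -> db1: 8 + 1 + 4 = 13
lb2 -> mq2 -> cache2 -> cache1 -> db1: 4 + 9 + 1 + 4 = 18
lb2 -> mq2 -> cache1 -> web1 -> db1: 4 + 4 + 7 + 8 = 23
lb2 -> mq2 -> cache1 -> db1: 4 + 4 + 4 = 12
lb2 -> cache2 -> cache1 -> web1 -> db1: 8 + 1 + 7 + 8 = 24
Shortest: 12 ms.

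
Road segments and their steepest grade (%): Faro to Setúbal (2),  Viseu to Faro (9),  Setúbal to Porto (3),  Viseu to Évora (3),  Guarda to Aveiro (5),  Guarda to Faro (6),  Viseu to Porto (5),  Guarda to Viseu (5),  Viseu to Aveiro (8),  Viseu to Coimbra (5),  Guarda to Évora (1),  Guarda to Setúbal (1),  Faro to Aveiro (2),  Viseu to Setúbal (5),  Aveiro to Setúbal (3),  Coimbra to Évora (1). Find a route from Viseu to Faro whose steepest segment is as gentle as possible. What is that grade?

3

A few of the Viseu→Faro routes:
Viseu → Évora → Guarda → Setúbal → Aveiro → Faro: max(3, 1, 1, 3, 2) = 3
Viseu → Évora → Guarda → Setúbal → Faro: max(3, 1, 1, 2) = 3
Viseu → Setúbal → Faro: max(5, 2) = 5
The minimum achievable maximum is 3%.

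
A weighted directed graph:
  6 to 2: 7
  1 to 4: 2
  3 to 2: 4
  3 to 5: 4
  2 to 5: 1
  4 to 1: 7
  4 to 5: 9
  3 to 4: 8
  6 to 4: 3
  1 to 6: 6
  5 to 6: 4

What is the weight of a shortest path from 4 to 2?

20

Routes from 4 to 2:
4 → 5 → 6 → 2: 9 + 4 + 7 = 20
4 → 1 → 6 → 2: 7 + 6 + 7 = 20
Shortest: 20.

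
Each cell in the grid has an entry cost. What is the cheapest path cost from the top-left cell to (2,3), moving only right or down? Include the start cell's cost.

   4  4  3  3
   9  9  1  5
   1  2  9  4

Path [0,0] [0,1] [0,2] [1,2] [1,3] [2,3]: 4 + 4 + 3 + 1 + 5 + 4 = 21.
(Top row then right column would cost 23.)

21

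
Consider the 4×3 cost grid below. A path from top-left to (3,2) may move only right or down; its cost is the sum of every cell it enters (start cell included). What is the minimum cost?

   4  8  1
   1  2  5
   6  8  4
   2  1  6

20

Path (0,0)→(1,0)→(2,0)→(3,0)→(3,1)→(3,2): 4 + 1 + 6 + 2 + 1 + 6 = 20.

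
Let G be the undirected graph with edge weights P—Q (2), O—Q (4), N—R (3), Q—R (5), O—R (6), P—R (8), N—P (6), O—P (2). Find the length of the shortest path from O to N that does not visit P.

9

Routes from O to N avoiding P:
O -> Q -> R -> N: 4 + 5 + 3 = 12
O -> R -> N: 6 + 3 = 9
Best route has total 9.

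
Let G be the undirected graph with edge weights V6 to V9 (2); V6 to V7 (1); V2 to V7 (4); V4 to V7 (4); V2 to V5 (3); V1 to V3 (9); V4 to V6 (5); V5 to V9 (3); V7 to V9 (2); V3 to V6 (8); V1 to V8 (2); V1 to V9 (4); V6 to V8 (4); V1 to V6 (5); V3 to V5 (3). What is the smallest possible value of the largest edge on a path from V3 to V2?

3

Some routes from V3 to V2:
V3 - V5 - V2: max(3, 3) = 3
V3 - V5 - V9 - V1 - V8 - V6 - V7 - V2: max(3, 3, 4, 2, 4, 1, 4) = 4
V3 - V5 - V9 - V6 - V7 - V2: max(3, 3, 2, 1, 4) = 4
V3 - V5 - V9 - V1 - V6 - V7 - V2: max(3, 3, 4, 5, 1, 4) = 5
V3 - V5 - V9 - V7 - V2: max(3, 3, 2, 4) = 4
Smallest bottleneck: 3.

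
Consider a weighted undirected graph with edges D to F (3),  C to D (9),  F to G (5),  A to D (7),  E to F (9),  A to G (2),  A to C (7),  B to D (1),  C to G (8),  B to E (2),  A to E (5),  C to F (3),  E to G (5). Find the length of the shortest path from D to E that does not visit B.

Checking several routes:
D→F→E: 3 + 9 = 12
D→F→G→E: 3 + 5 + 5 = 13
D→A→E: 7 + 5 = 12
Best route has total 12.

12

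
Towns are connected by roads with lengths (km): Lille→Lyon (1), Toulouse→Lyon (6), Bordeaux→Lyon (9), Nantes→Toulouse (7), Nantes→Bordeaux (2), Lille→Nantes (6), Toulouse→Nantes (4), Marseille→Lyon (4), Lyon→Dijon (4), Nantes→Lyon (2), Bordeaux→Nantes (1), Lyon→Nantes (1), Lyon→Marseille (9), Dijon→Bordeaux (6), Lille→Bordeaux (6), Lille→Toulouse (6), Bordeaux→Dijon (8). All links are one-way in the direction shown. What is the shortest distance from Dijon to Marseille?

18

Routes from Dijon to Marseille:
Dijon -> Bordeaux -> Nantes -> Toulouse -> Lyon -> Marseille: 6 + 1 + 7 + 6 + 9 = 29
Dijon -> Bordeaux -> Lyon -> Marseille: 6 + 9 + 9 = 24
Dijon -> Bordeaux -> Nantes -> Lyon -> Marseille: 6 + 1 + 2 + 9 = 18
Best route has total 18 km.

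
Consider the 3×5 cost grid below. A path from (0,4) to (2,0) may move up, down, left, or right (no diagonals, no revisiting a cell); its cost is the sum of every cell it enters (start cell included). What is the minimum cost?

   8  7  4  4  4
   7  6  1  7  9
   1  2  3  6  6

19

Cheapest: r0c4 → r0c3 → r0c2 → r1c2 → r2c2 → r2c1 → r2c0
  4 + 4 + 4 + 1 + 3 + 2 + 1 = 19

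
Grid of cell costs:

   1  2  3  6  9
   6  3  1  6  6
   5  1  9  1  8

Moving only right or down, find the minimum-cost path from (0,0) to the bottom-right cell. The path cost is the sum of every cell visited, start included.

One optimal route is (0,0)→(0,1)→(0,2)→(1,2)→(1,3)→(2,3)→(2,4).
Its cost is 1 + 2 + 3 + 1 + 6 + 1 + 8 = 22.

22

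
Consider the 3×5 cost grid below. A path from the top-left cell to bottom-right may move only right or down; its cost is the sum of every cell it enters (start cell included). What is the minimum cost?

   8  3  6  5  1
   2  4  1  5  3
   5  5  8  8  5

Take r0c0 -> r1c0 -> r1c1 -> r1c2 -> r1c3 -> r1c4 -> r2c4 for a total of 8 + 2 + 4 + 1 + 5 + 3 + 5 = 28.

28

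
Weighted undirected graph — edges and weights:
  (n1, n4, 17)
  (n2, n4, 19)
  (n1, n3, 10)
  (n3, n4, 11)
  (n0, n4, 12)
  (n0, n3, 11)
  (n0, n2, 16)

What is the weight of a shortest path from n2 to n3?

27

A few of the n2→n3 routes:
n2→n0→n3: 16 + 11 = 27
n2→n4→n3: 19 + 11 = 30
n2→n0→n4→n3: 16 + 12 + 11 = 39
Shortest: 27.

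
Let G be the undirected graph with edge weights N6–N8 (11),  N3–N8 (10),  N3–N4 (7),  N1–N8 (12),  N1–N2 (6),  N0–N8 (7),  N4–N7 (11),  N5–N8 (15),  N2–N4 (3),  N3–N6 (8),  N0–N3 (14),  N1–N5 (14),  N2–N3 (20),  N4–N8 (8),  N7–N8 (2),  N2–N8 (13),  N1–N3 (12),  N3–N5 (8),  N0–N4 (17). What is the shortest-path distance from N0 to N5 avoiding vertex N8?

A few of the N0→N5 routes:
N0 → N3 → N5: 14 + 8 = 22
N0 → N4 → N2 → N1 → N5: 17 + 3 + 6 + 14 = 40
N0 → N4 → N3 → N5: 17 + 7 + 8 = 32
Shortest: 22.

22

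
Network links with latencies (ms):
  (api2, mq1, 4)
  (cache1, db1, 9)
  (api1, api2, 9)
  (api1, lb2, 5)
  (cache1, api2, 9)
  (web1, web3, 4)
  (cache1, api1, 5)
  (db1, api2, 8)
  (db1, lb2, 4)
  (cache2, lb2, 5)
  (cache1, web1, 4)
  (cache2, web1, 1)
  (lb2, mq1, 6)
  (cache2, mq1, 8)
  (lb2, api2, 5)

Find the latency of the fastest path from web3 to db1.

A few of the web3→db1 routes:
web3 -> web1 -> cache2 -> mq1 -> lb2 -> db1: 4 + 1 + 8 + 6 + 4 = 23
web3 -> web1 -> cache1 -> api1 -> lb2 -> db1: 4 + 4 + 5 + 5 + 4 = 22
web3 -> web1 -> cache2 -> lb2 -> api2 -> db1: 4 + 1 + 5 + 5 + 8 = 23
web3 -> web1 -> cache2 -> lb2 -> db1: 4 + 1 + 5 + 4 = 14
web3 -> web1 -> cache1 -> db1: 4 + 4 + 9 = 17
Best route has total 14 ms.

14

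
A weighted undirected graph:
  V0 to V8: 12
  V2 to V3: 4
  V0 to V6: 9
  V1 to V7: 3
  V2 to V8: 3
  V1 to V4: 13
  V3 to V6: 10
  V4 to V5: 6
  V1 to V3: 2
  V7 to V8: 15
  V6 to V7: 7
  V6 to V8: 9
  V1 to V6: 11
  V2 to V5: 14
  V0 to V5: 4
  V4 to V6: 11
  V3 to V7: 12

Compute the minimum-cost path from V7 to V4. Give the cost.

Some routes from V7 to V4:
V7-V6-V0-V5-V4: 7 + 9 + 4 + 6 = 26
V7-V1-V6-V4: 3 + 11 + 11 = 25
V7-V6-V4: 7 + 11 = 18
V7-V3-V1-V4: 12 + 2 + 13 = 27
V7-V1-V4: 3 + 13 = 16
V7-V1-V3-V6-V4: 3 + 2 + 10 + 11 = 26
Shortest: 16.

16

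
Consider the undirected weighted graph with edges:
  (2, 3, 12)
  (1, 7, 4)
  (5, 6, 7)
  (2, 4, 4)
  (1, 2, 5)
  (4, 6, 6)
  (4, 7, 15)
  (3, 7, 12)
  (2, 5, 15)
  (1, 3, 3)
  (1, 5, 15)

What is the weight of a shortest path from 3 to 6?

A few of the 3→6 routes:
3 -> 1 -> 2 -> 4 -> 6: 3 + 5 + 4 + 6 = 18
3 -> 7 -> 1 -> 2 -> 4 -> 6: 12 + 4 + 5 + 4 + 6 = 31
3 -> 1 -> 7 -> 4 -> 6: 3 + 4 + 15 + 6 = 28
3 -> 1 -> 5 -> 6: 3 + 15 + 7 = 25
3 -> 2 -> 4 -> 6: 12 + 4 + 6 = 22
3 -> 1 -> 2 -> 5 -> 6: 3 + 5 + 15 + 7 = 30
The minimum is 18.

18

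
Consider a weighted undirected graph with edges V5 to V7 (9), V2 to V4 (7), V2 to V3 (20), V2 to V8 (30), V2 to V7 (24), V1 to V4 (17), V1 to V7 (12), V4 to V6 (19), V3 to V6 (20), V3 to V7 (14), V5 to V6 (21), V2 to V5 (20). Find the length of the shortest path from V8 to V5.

A few of the V8→V5 routes:
V8-V2-V7-V5: 30 + 24 + 9 = 63
V8-V2-V3-V7-V5: 30 + 20 + 14 + 9 = 73
V8-V2-V5: 30 + 20 = 50
Best route has total 50.

50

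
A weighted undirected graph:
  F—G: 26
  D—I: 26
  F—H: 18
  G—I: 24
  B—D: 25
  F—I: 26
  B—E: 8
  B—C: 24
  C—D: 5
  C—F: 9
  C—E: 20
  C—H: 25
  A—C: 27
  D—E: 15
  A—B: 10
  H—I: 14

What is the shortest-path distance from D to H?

30

Some routes from D to H:
D -> C -> F -> I -> H: 5 + 9 + 26 + 14 = 54
D -> C -> H: 5 + 25 = 30
D -> C -> F -> H: 5 + 9 + 18 = 32
D -> I -> H: 26 + 14 = 40
Best route has total 30.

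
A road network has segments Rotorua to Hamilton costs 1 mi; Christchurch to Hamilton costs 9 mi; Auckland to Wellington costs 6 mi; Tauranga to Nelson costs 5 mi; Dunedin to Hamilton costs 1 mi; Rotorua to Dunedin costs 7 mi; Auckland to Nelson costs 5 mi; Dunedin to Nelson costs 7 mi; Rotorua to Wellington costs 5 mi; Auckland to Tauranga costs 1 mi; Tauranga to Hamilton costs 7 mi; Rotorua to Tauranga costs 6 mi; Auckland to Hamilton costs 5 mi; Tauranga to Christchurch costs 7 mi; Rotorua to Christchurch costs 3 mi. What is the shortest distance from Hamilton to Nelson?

8

Checking several routes:
Hamilton→Auckland→Nelson: 5 + 5 = 10
Hamilton→Dunedin→Nelson: 1 + 7 = 8
Hamilton→Auckland→Tauranga→Nelson: 5 + 1 + 5 = 11
Shortest: 8 mi.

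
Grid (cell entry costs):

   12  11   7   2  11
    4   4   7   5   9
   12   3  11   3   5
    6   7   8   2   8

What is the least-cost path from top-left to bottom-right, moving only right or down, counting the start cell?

Cheapest: r0c0 -> r1c0 -> r1c1 -> r1c2 -> r1c3 -> r2c3 -> r3c3 -> r3c4
  12 + 4 + 4 + 7 + 5 + 3 + 2 + 8 = 45
For comparison, the top-then-right route costs 65.

45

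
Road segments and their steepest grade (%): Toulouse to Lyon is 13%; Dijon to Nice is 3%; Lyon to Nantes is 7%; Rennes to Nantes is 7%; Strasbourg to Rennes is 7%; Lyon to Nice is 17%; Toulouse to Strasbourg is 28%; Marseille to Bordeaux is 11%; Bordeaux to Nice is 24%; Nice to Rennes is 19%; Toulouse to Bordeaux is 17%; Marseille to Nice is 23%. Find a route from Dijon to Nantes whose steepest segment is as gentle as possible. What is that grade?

Some routes from Dijon to Nantes:
Dijon-Nice-Lyon-Toulouse-Strasbourg-Rennes-Nantes: max(3, 17, 13, 28, 7, 7) = 28
Dijon-Nice-Marseille-Bordeaux-Toulouse-Lyon-Nantes: max(3, 23, 11, 17, 13, 7) = 23
Dijon-Nice-Bordeaux-Toulouse-Strasbourg-Rennes-Nantes: max(3, 24, 17, 28, 7, 7) = 28
Dijon-Nice-Lyon-Nantes: max(3, 17, 7) = 17
Dijon-Nice-Rennes-Nantes: max(3, 19, 7) = 19
Dijon-Nice-Bordeaux-Toulouse-Lyon-Nantes: max(3, 24, 17, 13, 7) = 24
The minimum achievable maximum is 17%.

17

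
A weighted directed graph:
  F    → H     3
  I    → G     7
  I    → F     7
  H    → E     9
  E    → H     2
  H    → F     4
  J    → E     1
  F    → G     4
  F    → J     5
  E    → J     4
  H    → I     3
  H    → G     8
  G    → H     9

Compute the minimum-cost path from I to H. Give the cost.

Paths from I to H:
I→G→H: 7 + 9 = 16
I→F→J→E→H: 7 + 5 + 1 + 2 = 15
I→F→H: 7 + 3 = 10
I→F→G→H: 7 + 4 + 9 = 20
Shortest: 10.

10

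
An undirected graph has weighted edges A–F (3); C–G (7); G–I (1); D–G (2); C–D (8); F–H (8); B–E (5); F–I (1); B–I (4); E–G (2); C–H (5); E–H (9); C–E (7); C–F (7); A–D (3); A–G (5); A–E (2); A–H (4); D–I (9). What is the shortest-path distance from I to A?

4

Checking several routes:
I→F→A: 1 + 3 = 4
I→G→A: 1 + 5 = 6
I→G→E→A: 1 + 2 + 2 = 5
Best route has total 4.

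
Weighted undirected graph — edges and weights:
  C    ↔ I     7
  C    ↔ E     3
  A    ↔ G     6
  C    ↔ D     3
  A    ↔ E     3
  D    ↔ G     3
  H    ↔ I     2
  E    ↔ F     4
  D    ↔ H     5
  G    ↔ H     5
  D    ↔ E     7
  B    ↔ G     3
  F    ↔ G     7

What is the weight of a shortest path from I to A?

13

Comparing a few candidate routes:
I→H→D→C→E→A: 2 + 5 + 3 + 3 + 3 = 16
I→C→E→A: 7 + 3 + 3 = 13
I→H→D→G→A: 2 + 5 + 3 + 6 = 16
I→H→G→A: 2 + 5 + 6 = 13
The minimum is 13.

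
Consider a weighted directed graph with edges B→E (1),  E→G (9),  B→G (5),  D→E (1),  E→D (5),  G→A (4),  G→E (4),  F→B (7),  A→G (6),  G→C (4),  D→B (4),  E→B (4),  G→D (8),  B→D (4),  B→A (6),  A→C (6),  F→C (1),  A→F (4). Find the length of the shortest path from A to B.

Some routes from A to B:
A → G → D → B: 6 + 8 + 4 = 18
A → G → D → E → B: 6 + 8 + 1 + 4 = 19
A → G → E → B: 6 + 4 + 4 = 14
A → F → B: 4 + 7 = 11
Best route has total 11.

11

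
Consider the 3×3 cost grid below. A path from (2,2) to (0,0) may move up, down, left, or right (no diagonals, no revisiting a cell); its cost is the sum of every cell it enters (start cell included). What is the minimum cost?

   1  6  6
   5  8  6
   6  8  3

22

Path r2c2 r1c2 r0c2 r0c1 r0c0: 3 + 6 + 6 + 6 + 1 = 22.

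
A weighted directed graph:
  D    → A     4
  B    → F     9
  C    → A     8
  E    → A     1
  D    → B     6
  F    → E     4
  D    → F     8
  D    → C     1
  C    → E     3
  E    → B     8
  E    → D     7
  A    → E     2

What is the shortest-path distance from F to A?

5

Candidate routes:
F -> E -> D -> C -> A: 4 + 7 + 1 + 8 = 20
F -> E -> A: 4 + 1 = 5
F -> E -> D -> A: 4 + 7 + 4 = 15
The minimum is 5.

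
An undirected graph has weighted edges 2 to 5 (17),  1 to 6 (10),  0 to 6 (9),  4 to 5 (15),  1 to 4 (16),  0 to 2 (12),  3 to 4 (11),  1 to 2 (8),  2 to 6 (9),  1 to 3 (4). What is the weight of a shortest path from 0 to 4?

A few of the 0→4 routes:
0 - 6 - 1 - 4: 9 + 10 + 16 = 35
0 - 6 - 1 - 3 - 4: 9 + 10 + 4 + 11 = 34
0 - 2 - 1 - 3 - 4: 12 + 8 + 4 + 11 = 35
The minimum is 34.

34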